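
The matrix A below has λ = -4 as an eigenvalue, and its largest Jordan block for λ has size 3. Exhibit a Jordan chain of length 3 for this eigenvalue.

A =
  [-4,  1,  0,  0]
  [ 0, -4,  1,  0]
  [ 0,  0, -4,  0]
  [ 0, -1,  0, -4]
A Jordan chain for λ = -4 of length 3:
v_1 = (1, 0, 0, -1)ᵀ
v_2 = (0, 1, 0, 0)ᵀ
v_3 = (0, 0, 1, 0)ᵀ

Let N = A − (-4)·I. We want v_3 with N^3 v_3 = 0 but N^2 v_3 ≠ 0; then v_{j-1} := N · v_j for j = 3, …, 2.

Pick v_3 = (0, 0, 1, 0)ᵀ.
Then v_2 = N · v_3 = (0, 1, 0, 0)ᵀ.
Then v_1 = N · v_2 = (1, 0, 0, -1)ᵀ.

Sanity check: (A − (-4)·I) v_1 = (0, 0, 0, 0)ᵀ = 0. ✓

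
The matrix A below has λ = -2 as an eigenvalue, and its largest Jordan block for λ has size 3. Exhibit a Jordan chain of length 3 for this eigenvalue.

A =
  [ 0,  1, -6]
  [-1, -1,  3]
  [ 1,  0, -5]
A Jordan chain for λ = -2 of length 3:
v_1 = (-3, 0, -1)ᵀ
v_2 = (2, -1, 1)ᵀ
v_3 = (1, 0, 0)ᵀ

Let N = A − (-2)·I. We want v_3 with N^3 v_3 = 0 but N^2 v_3 ≠ 0; then v_{j-1} := N · v_j for j = 3, …, 2.

Pick v_3 = (1, 0, 0)ᵀ.
Then v_2 = N · v_3 = (2, -1, 1)ᵀ.
Then v_1 = N · v_2 = (-3, 0, -1)ᵀ.

Sanity check: (A − (-2)·I) v_1 = (0, 0, 0)ᵀ = 0. ✓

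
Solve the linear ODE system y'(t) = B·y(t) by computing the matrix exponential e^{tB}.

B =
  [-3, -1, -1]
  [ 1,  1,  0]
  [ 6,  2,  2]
e^{tB} =
  [t^2 - 3*t + 1, -t, t^2/2 - t]
  [-t^2 + t, t + 1, -t^2/2]
  [-2*t^2 + 6*t, 2*t, -t^2 + 2*t + 1]

Strategy: write B = P · J · P⁻¹ where J is a Jordan canonical form, so e^{tB} = P · e^{tJ} · P⁻¹, and e^{tJ} can be computed block-by-block.

B has Jordan form
J =
  [0, 1, 0]
  [0, 0, 1]
  [0, 0, 0]
(up to reordering of blocks).

Per-block formulas:
  For a 3×3 Jordan block J_3(0): exp(t · J_3(0)) = e^(0t)·(I + t·N + (t^2/2)·N^2), where N is the 3×3 nilpotent shift.

After assembling e^{tJ} and conjugating by P, we get:

e^{tB} =
  [t^2 - 3*t + 1, -t, t^2/2 - t]
  [-t^2 + t, t + 1, -t^2/2]
  [-2*t^2 + 6*t, 2*t, -t^2 + 2*t + 1]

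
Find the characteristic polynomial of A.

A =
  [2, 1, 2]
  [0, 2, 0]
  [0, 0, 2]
x^3 - 6*x^2 + 12*x - 8

Expanding det(x·I − A) (e.g. by cofactor expansion or by noting that A is similar to its Jordan form J, which has the same characteristic polynomial as A) gives
  χ_A(x) = x^3 - 6*x^2 + 12*x - 8
which factors as (x - 2)^3. The eigenvalues (with algebraic multiplicities) are λ = 2 with multiplicity 3.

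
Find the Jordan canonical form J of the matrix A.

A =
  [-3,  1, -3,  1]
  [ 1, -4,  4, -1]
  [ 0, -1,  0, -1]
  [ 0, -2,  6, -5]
J_3(-3) ⊕ J_1(-3)

The characteristic polynomial is
  det(x·I − A) = x^4 + 12*x^3 + 54*x^2 + 108*x + 81 = (x + 3)^4

Eigenvalues and multiplicities (the geometric multiplicity of λ is n − rank(A − λI), which equals the number of Jordan blocks for λ):
  λ = -3: algebraic multiplicity = 4, geometric multiplicity = 2

Determining the block sizes for each eigenvalue:
  λ = -3: with am = 4 and gm = 2, the partition is not yet determined (e.g. several partitions of 4 into 2 parts exist). Let N = A − (-3)·I. Computing rank(N^1) = 2, rank(N^2) = 1, rank(N^3) = 0; the number of blocks of size ≥ j is rank(N^{j−1}) − rank(N^j), giving [2, 1, 1]. So we have 1 block(s) of size 3, 1 block(s) of size 1 → block sizes [3, 1]

Assembling the blocks gives a Jordan form
J =
  [-3,  1,  0,  0]
  [ 0, -3,  1,  0]
  [ 0,  0, -3,  0]
  [ 0,  0,  0, -3]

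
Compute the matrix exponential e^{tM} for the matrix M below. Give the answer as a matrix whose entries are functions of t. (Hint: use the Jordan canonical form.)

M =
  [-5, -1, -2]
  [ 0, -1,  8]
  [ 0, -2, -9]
e^{tM} =
  [exp(-5*t), -t*exp(-5*t), -2*t*exp(-5*t)]
  [0, 4*t*exp(-5*t) + exp(-5*t), 8*t*exp(-5*t)]
  [0, -2*t*exp(-5*t), -4*t*exp(-5*t) + exp(-5*t)]

Strategy: write M = P · J · P⁻¹ where J is a Jordan canonical form, so e^{tM} = P · e^{tJ} · P⁻¹, and e^{tJ} can be computed block-by-block.

M has Jordan form
J =
  [-5,  1,  0]
  [ 0, -5,  0]
  [ 0,  0, -5]
(up to reordering of blocks).

Per-block formulas:
  For a 1×1 block at λ = -5: exp(t · [-5]) = [e^(-5t)].
  For a 2×2 Jordan block J_2(-5): exp(t · J_2(-5)) = e^(-5t)·(I + t·N), where N is the 2×2 nilpotent shift.

After assembling e^{tJ} and conjugating by P, we get:

e^{tM} =
  [exp(-5*t), -t*exp(-5*t), -2*t*exp(-5*t)]
  [0, 4*t*exp(-5*t) + exp(-5*t), 8*t*exp(-5*t)]
  [0, -2*t*exp(-5*t), -4*t*exp(-5*t) + exp(-5*t)]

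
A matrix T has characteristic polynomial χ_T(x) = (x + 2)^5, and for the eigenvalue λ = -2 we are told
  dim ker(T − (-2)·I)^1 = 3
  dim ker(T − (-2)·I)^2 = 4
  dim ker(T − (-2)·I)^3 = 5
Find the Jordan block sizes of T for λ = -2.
Block sizes for λ = -2: [3, 1, 1]

From the dimensions of kernels of powers, the number of Jordan blocks of size at least j is d_j − d_{j−1} where d_j = dim ker(N^j) (with d_0 = 0). Computing the differences gives [3, 1, 1].
The number of blocks of size exactly k is (#blocks of size ≥ k) − (#blocks of size ≥ k + 1), so the partition is: 2 block(s) of size 1, 1 block(s) of size 3.
In nonincreasing order the block sizes are [3, 1, 1].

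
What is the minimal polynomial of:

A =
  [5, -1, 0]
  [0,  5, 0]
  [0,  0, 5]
x^2 - 10*x + 25

The characteristic polynomial is χ_A(x) = (x - 5)^3, so the eigenvalues are known. The minimal polynomial is
  m_A(x) = Π_λ (x − λ)^{k_λ}
where k_λ is the size of the *largest* Jordan block for λ (equivalently, the smallest k with (A − λI)^k v = 0 for every generalised eigenvector v of λ).

  λ = 5: largest Jordan block has size 2, contributing (x − 5)^2

So m_A(x) = (x - 5)^2 = x^2 - 10*x + 25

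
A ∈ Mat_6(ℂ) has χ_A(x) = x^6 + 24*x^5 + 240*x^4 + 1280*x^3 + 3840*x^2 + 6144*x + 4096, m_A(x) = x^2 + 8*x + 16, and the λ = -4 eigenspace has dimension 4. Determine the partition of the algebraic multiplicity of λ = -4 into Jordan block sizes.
Block sizes for λ = -4: [2, 2, 1, 1]

Step 1 — from the characteristic polynomial, algebraic multiplicity of λ = -4 is 6. From dim ker(A − (-4)·I) = 4, there are exactly 4 Jordan blocks for λ = -4.
Step 2 — from the minimal polynomial, the factor (x + 4)^2 tells us the largest block for λ = -4 has size 2.
Step 3 — with total size 6, 4 blocks, and largest block 2, the block sizes (in nonincreasing order) are [2, 2, 1, 1].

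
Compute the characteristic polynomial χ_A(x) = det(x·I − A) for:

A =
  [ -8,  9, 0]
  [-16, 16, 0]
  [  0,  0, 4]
x^3 - 12*x^2 + 48*x - 64

Expanding det(x·I − A) (e.g. by cofactor expansion or by noting that A is similar to its Jordan form J, which has the same characteristic polynomial as A) gives
  χ_A(x) = x^3 - 12*x^2 + 48*x - 64
which factors as (x - 4)^3. The eigenvalues (with algebraic multiplicities) are λ = 4 with multiplicity 3.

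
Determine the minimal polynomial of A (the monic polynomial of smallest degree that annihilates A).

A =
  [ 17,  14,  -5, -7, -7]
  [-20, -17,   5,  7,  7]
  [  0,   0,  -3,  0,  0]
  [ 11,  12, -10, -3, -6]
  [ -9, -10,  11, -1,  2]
x^4 + x^3 - 21*x^2 - 9*x + 108

The characteristic polynomial is χ_A(x) = (x - 3)^2*(x + 3)^2*(x + 4), so the eigenvalues are known. The minimal polynomial is
  m_A(x) = Π_λ (x − λ)^{k_λ}
where k_λ is the size of the *largest* Jordan block for λ (equivalently, the smallest k with (A − λI)^k v = 0 for every generalised eigenvector v of λ).

  λ = -4: largest Jordan block has size 1, contributing (x + 4)
  λ = -3: largest Jordan block has size 1, contributing (x + 3)
  λ = 3: largest Jordan block has size 2, contributing (x − 3)^2

So m_A(x) = (x - 3)^2*(x + 3)*(x + 4) = x^4 + x^3 - 21*x^2 - 9*x + 108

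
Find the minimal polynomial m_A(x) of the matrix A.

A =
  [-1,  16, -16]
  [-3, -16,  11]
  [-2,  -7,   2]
x^3 + 15*x^2 + 75*x + 125

The characteristic polynomial is χ_A(x) = (x + 5)^3, so the eigenvalues are known. The minimal polynomial is
  m_A(x) = Π_λ (x − λ)^{k_λ}
where k_λ is the size of the *largest* Jordan block for λ (equivalently, the smallest k with (A − λI)^k v = 0 for every generalised eigenvector v of λ).

  λ = -5: largest Jordan block has size 3, contributing (x + 5)^3

So m_A(x) = (x + 5)^3 = x^3 + 15*x^2 + 75*x + 125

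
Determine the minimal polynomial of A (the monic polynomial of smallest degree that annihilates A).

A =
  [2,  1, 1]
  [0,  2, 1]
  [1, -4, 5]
x^3 - 9*x^2 + 27*x - 27

The characteristic polynomial is χ_A(x) = (x - 3)^3, so the eigenvalues are known. The minimal polynomial is
  m_A(x) = Π_λ (x − λ)^{k_λ}
where k_λ is the size of the *largest* Jordan block for λ (equivalently, the smallest k with (A − λI)^k v = 0 for every generalised eigenvector v of λ).

  λ = 3: largest Jordan block has size 3, contributing (x − 3)^3

So m_A(x) = (x - 3)^3 = x^3 - 9*x^2 + 27*x - 27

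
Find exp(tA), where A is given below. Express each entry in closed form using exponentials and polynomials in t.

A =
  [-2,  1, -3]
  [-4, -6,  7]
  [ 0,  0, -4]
e^{tA} =
  [2*t*exp(-4*t) + exp(-4*t), t*exp(-4*t), t^2*exp(-4*t)/2 - 3*t*exp(-4*t)]
  [-4*t*exp(-4*t), -2*t*exp(-4*t) + exp(-4*t), -t^2*exp(-4*t) + 7*t*exp(-4*t)]
  [0, 0, exp(-4*t)]

Strategy: write A = P · J · P⁻¹ where J is a Jordan canonical form, so e^{tA} = P · e^{tJ} · P⁻¹, and e^{tJ} can be computed block-by-block.

A has Jordan form
J =
  [-4,  1,  0]
  [ 0, -4,  1]
  [ 0,  0, -4]
(up to reordering of blocks).

Per-block formulas:
  For a 3×3 Jordan block J_3(-4): exp(t · J_3(-4)) = e^(-4t)·(I + t·N + (t^2/2)·N^2), where N is the 3×3 nilpotent shift.

After assembling e^{tJ} and conjugating by P, we get:

e^{tA} =
  [2*t*exp(-4*t) + exp(-4*t), t*exp(-4*t), t^2*exp(-4*t)/2 - 3*t*exp(-4*t)]
  [-4*t*exp(-4*t), -2*t*exp(-4*t) + exp(-4*t), -t^2*exp(-4*t) + 7*t*exp(-4*t)]
  [0, 0, exp(-4*t)]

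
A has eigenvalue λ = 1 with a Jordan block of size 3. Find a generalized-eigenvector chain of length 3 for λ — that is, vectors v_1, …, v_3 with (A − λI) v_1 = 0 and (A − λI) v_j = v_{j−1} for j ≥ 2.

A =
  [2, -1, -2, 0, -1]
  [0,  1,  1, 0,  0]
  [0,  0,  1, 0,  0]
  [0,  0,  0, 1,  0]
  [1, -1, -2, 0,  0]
A Jordan chain for λ = 1 of length 3:
v_1 = (-1, 0, 0, 0, -1)ᵀ
v_2 = (-2, 1, 0, 0, -2)ᵀ
v_3 = (0, 0, 1, 0, 0)ᵀ

Let N = A − (1)·I. We want v_3 with N^3 v_3 = 0 but N^2 v_3 ≠ 0; then v_{j-1} := N · v_j for j = 3, …, 2.

Pick v_3 = (0, 0, 1, 0, 0)ᵀ.
Then v_2 = N · v_3 = (-2, 1, 0, 0, -2)ᵀ.
Then v_1 = N · v_2 = (-1, 0, 0, 0, -1)ᵀ.

Sanity check: (A − (1)·I) v_1 = (0, 0, 0, 0, 0)ᵀ = 0. ✓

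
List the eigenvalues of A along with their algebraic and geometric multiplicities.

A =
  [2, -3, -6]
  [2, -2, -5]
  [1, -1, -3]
λ = -1: alg = 3, geom = 1

Step 1 — factor the characteristic polynomial to read off the algebraic multiplicities:
  χ_A(x) = (x + 1)^3

Step 2 — compute geometric multiplicities via the rank-nullity identity g(λ) = n − rank(A − λI):
  rank(A − (-1)·I) = 2, so dim ker(A − (-1)·I) = n − 2 = 1

Summary:
  λ = -1: algebraic multiplicity = 3, geometric multiplicity = 1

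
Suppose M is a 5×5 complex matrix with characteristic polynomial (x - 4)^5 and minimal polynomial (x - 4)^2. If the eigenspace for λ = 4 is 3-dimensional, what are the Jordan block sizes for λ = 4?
Block sizes for λ = 4: [2, 2, 1]

Step 1 — from the characteristic polynomial, algebraic multiplicity of λ = 4 is 5. From dim ker(M − (4)·I) = 3, there are exactly 3 Jordan blocks for λ = 4.
Step 2 — from the minimal polynomial, the factor (x − 4)^2 tells us the largest block for λ = 4 has size 2.
Step 3 — with total size 5, 3 blocks, and largest block 2, the block sizes (in nonincreasing order) are [2, 2, 1].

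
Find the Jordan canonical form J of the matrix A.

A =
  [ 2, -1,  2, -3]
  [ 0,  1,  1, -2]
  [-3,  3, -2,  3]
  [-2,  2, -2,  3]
J_3(1) ⊕ J_1(1)

The characteristic polynomial is
  det(x·I − A) = x^4 - 4*x^3 + 6*x^2 - 4*x + 1 = (x - 1)^4

Eigenvalues and multiplicities (the geometric multiplicity of λ is n − rank(A − λI), which equals the number of Jordan blocks for λ):
  λ = 1: algebraic multiplicity = 4, geometric multiplicity = 2

Determining the block sizes for each eigenvalue:
  λ = 1: with am = 4 and gm = 2, the partition is not yet determined (e.g. several partitions of 4 into 2 parts exist). Let N = A − (1)·I. Computing rank(N^1) = 2, rank(N^2) = 1, rank(N^3) = 0; the number of blocks of size ≥ j is rank(N^{j−1}) − rank(N^j), giving [2, 1, 1]. So we have 1 block(s) of size 3, 1 block(s) of size 1 → block sizes [3, 1]

Assembling the blocks gives a Jordan form
J =
  [1, 1, 0, 0]
  [0, 1, 1, 0]
  [0, 0, 1, 0]
  [0, 0, 0, 1]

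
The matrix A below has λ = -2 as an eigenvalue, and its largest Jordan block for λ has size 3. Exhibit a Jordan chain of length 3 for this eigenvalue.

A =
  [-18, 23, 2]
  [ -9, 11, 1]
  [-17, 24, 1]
A Jordan chain for λ = -2 of length 3:
v_1 = (15, 10, 5)ᵀ
v_2 = (-16, -9, -17)ᵀ
v_3 = (1, 0, 0)ᵀ

Let N = A − (-2)·I. We want v_3 with N^3 v_3 = 0 but N^2 v_3 ≠ 0; then v_{j-1} := N · v_j for j = 3, …, 2.

Pick v_3 = (1, 0, 0)ᵀ.
Then v_2 = N · v_3 = (-16, -9, -17)ᵀ.
Then v_1 = N · v_2 = (15, 10, 5)ᵀ.

Sanity check: (A − (-2)·I) v_1 = (0, 0, 0)ᵀ = 0. ✓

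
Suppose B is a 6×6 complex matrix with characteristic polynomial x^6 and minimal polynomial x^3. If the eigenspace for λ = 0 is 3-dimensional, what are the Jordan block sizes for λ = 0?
Block sizes for λ = 0: [3, 2, 1]

Step 1 — from the characteristic polynomial, algebraic multiplicity of λ = 0 is 6. From dim ker(B − (0)·I) = 3, there are exactly 3 Jordan blocks for λ = 0.
Step 2 — from the minimal polynomial, the factor (x − 0)^3 tells us the largest block for λ = 0 has size 3.
Step 3 — with total size 6, 3 blocks, and largest block 3, the block sizes (in nonincreasing order) are [3, 2, 1].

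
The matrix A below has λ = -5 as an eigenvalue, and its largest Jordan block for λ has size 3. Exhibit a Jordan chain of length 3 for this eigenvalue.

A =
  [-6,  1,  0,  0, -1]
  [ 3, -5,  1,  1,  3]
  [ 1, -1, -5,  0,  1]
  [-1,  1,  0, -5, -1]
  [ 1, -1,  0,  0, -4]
A Jordan chain for λ = -5 of length 3:
v_1 = (3, 0, -3, 3, -3)ᵀ
v_2 = (-1, 3, 1, -1, 1)ᵀ
v_3 = (1, 0, 0, 0, 0)ᵀ

Let N = A − (-5)·I. We want v_3 with N^3 v_3 = 0 but N^2 v_3 ≠ 0; then v_{j-1} := N · v_j for j = 3, …, 2.

Pick v_3 = (1, 0, 0, 0, 0)ᵀ.
Then v_2 = N · v_3 = (-1, 3, 1, -1, 1)ᵀ.
Then v_1 = N · v_2 = (3, 0, -3, 3, -3)ᵀ.

Sanity check: (A − (-5)·I) v_1 = (0, 0, 0, 0, 0)ᵀ = 0. ✓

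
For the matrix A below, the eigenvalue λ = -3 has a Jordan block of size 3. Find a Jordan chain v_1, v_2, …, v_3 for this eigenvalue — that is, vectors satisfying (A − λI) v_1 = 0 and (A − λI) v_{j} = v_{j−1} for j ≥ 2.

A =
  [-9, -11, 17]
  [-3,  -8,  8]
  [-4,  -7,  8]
A Jordan chain for λ = -3 of length 3:
v_1 = (1, 1, 1)ᵀ
v_2 = (-6, -3, -4)ᵀ
v_3 = (1, 0, 0)ᵀ

Let N = A − (-3)·I. We want v_3 with N^3 v_3 = 0 but N^2 v_3 ≠ 0; then v_{j-1} := N · v_j for j = 3, …, 2.

Pick v_3 = (1, 0, 0)ᵀ.
Then v_2 = N · v_3 = (-6, -3, -4)ᵀ.
Then v_1 = N · v_2 = (1, 1, 1)ᵀ.

Sanity check: (A − (-3)·I) v_1 = (0, 0, 0)ᵀ = 0. ✓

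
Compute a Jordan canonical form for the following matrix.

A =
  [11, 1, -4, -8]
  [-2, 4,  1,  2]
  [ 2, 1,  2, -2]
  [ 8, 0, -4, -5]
J_3(3) ⊕ J_1(3)

The characteristic polynomial is
  det(x·I − A) = x^4 - 12*x^3 + 54*x^2 - 108*x + 81 = (x - 3)^4

Eigenvalues and multiplicities (the geometric multiplicity of λ is n − rank(A − λI), which equals the number of Jordan blocks for λ):
  λ = 3: algebraic multiplicity = 4, geometric multiplicity = 2

Determining the block sizes for each eigenvalue:
  λ = 3: with am = 4 and gm = 2, the partition is not yet determined (e.g. several partitions of 4 into 2 parts exist). Let N = A − (3)·I. Computing rank(N^1) = 2, rank(N^2) = 1, rank(N^3) = 0; the number of blocks of size ≥ j is rank(N^{j−1}) − rank(N^j), giving [2, 1, 1]. So we have 1 block(s) of size 3, 1 block(s) of size 1 → block sizes [3, 1]

Assembling the blocks gives a Jordan form
J =
  [3, 1, 0, 0]
  [0, 3, 1, 0]
  [0, 0, 3, 0]
  [0, 0, 0, 3]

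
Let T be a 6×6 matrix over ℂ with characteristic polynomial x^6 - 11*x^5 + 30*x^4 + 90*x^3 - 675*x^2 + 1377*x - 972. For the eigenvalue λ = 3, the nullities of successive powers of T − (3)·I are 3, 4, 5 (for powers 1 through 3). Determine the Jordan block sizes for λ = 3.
Block sizes for λ = 3: [3, 1, 1]

From the dimensions of kernels of powers, the number of Jordan blocks of size at least j is d_j − d_{j−1} where d_j = dim ker(N^j) (with d_0 = 0). Computing the differences gives [3, 1, 1].
The number of blocks of size exactly k is (#blocks of size ≥ k) − (#blocks of size ≥ k + 1), so the partition is: 2 block(s) of size 1, 1 block(s) of size 3.
In nonincreasing order the block sizes are [3, 1, 1].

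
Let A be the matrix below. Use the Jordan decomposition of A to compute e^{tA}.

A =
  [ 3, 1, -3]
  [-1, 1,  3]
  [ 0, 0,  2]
e^{tA} =
  [t*exp(2*t) + exp(2*t), t*exp(2*t), -3*t*exp(2*t)]
  [-t*exp(2*t), -t*exp(2*t) + exp(2*t), 3*t*exp(2*t)]
  [0, 0, exp(2*t)]

Strategy: write A = P · J · P⁻¹ where J is a Jordan canonical form, so e^{tA} = P · e^{tJ} · P⁻¹, and e^{tJ} can be computed block-by-block.

A has Jordan form
J =
  [2, 1, 0]
  [0, 2, 0]
  [0, 0, 2]
(up to reordering of blocks).

Per-block formulas:
  For a 1×1 block at λ = 2: exp(t · [2]) = [e^(2t)].
  For a 2×2 Jordan block J_2(2): exp(t · J_2(2)) = e^(2t)·(I + t·N), where N is the 2×2 nilpotent shift.

After assembling e^{tJ} and conjugating by P, we get:

e^{tA} =
  [t*exp(2*t) + exp(2*t), t*exp(2*t), -3*t*exp(2*t)]
  [-t*exp(2*t), -t*exp(2*t) + exp(2*t), 3*t*exp(2*t)]
  [0, 0, exp(2*t)]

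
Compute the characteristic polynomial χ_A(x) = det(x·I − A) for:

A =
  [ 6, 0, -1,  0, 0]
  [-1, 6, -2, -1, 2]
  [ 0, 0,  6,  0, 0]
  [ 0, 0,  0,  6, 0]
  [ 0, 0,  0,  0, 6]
x^5 - 30*x^4 + 360*x^3 - 2160*x^2 + 6480*x - 7776

Expanding det(x·I − A) (e.g. by cofactor expansion or by noting that A is similar to its Jordan form J, which has the same characteristic polynomial as A) gives
  χ_A(x) = x^5 - 30*x^4 + 360*x^3 - 2160*x^2 + 6480*x - 7776
which factors as (x - 6)^5. The eigenvalues (with algebraic multiplicities) are λ = 6 with multiplicity 5.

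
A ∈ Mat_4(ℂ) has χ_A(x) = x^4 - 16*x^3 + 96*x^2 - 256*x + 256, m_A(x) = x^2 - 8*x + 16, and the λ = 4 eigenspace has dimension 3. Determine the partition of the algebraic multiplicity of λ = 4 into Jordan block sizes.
Block sizes for λ = 4: [2, 1, 1]

Step 1 — from the characteristic polynomial, algebraic multiplicity of λ = 4 is 4. From dim ker(A − (4)·I) = 3, there are exactly 3 Jordan blocks for λ = 4.
Step 2 — from the minimal polynomial, the factor (x − 4)^2 tells us the largest block for λ = 4 has size 2.
Step 3 — with total size 4, 3 blocks, and largest block 2, the block sizes (in nonincreasing order) are [2, 1, 1].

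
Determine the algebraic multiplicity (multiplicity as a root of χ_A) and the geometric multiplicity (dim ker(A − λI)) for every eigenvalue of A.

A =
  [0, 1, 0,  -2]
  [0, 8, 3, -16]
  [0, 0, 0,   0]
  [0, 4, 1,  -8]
λ = 0: alg = 4, geom = 2

Step 1 — factor the characteristic polynomial to read off the algebraic multiplicities:
  χ_A(x) = x^4

Step 2 — compute geometric multiplicities via the rank-nullity identity g(λ) = n − rank(A − λI):
  rank(A − (0)·I) = 2, so dim ker(A − (0)·I) = n − 2 = 2

Summary:
  λ = 0: algebraic multiplicity = 4, geometric multiplicity = 2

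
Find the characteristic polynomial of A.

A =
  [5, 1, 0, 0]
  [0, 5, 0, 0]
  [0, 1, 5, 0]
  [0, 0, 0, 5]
x^4 - 20*x^3 + 150*x^2 - 500*x + 625

Expanding det(x·I − A) (e.g. by cofactor expansion or by noting that A is similar to its Jordan form J, which has the same characteristic polynomial as A) gives
  χ_A(x) = x^4 - 20*x^3 + 150*x^2 - 500*x + 625
which factors as (x - 5)^4. The eigenvalues (with algebraic multiplicities) are λ = 5 with multiplicity 4.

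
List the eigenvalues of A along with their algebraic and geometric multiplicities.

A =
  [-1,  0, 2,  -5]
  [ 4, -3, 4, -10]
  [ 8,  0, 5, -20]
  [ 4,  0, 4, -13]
λ = -3: alg = 4, geom = 3

Step 1 — factor the characteristic polynomial to read off the algebraic multiplicities:
  χ_A(x) = (x + 3)^4

Step 2 — compute geometric multiplicities via the rank-nullity identity g(λ) = n − rank(A − λI):
  rank(A − (-3)·I) = 1, so dim ker(A − (-3)·I) = n − 1 = 3

Summary:
  λ = -3: algebraic multiplicity = 4, geometric multiplicity = 3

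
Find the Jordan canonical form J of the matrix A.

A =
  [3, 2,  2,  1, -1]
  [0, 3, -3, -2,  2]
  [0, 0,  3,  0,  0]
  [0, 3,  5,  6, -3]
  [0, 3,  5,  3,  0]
J_3(3) ⊕ J_2(3)

The characteristic polynomial is
  det(x·I − A) = x^5 - 15*x^4 + 90*x^3 - 270*x^2 + 405*x - 243 = (x - 3)^5

Eigenvalues and multiplicities (the geometric multiplicity of λ is n − rank(A − λI), which equals the number of Jordan blocks for λ):
  λ = 3: algebraic multiplicity = 5, geometric multiplicity = 2

Determining the block sizes for each eigenvalue:
  λ = 3: with am = 5 and gm = 2, the partition is not yet determined (e.g. several partitions of 5 into 2 parts exist). Let N = A − (3)·I. Computing rank(N^1) = 3, rank(N^2) = 1, rank(N^3) = 0; the number of blocks of size ≥ j is rank(N^{j−1}) − rank(N^j), giving [2, 2, 1]. So we have 1 block(s) of size 3, 1 block(s) of size 2 → block sizes [3, 2]

Assembling the blocks gives a Jordan form
J =
  [3, 1, 0, 0, 0]
  [0, 3, 1, 0, 0]
  [0, 0, 3, 0, 0]
  [0, 0, 0, 3, 1]
  [0, 0, 0, 0, 3]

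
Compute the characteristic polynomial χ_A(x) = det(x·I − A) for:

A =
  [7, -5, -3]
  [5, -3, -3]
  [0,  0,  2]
x^3 - 6*x^2 + 12*x - 8

Expanding det(x·I − A) (e.g. by cofactor expansion or by noting that A is similar to its Jordan form J, which has the same characteristic polynomial as A) gives
  χ_A(x) = x^3 - 6*x^2 + 12*x - 8
which factors as (x - 2)^3. The eigenvalues (with algebraic multiplicities) are λ = 2 with multiplicity 3.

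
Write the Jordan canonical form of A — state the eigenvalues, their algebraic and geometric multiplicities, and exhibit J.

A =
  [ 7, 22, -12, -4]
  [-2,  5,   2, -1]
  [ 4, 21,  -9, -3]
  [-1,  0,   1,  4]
J_1(-5) ⊕ J_3(4)

The characteristic polynomial is
  det(x·I − A) = x^4 - 7*x^3 - 12*x^2 + 176*x - 320 = (x - 4)^3*(x + 5)

Eigenvalues and multiplicities (the geometric multiplicity of λ is n − rank(A − λI), which equals the number of Jordan blocks for λ):
  λ = -5: algebraic multiplicity = 1, geometric multiplicity = 1
  λ = 4: algebraic multiplicity = 3, geometric multiplicity = 1

Determining the block sizes for each eigenvalue:
  λ = -5: one block (gm = 1), so the single block has size am = 1 → block sizes [1]
  λ = 4: one block (gm = 1), so the single block has size am = 3 → block sizes [3]

Assembling the blocks gives a Jordan form
J =
  [-5, 0, 0, 0]
  [ 0, 4, 1, 0]
  [ 0, 0, 4, 1]
  [ 0, 0, 0, 4]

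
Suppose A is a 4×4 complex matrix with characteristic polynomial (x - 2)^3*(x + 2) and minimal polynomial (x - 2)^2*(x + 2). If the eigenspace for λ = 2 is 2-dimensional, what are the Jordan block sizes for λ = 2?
Block sizes for λ = 2: [2, 1]

Step 1 — from the characteristic polynomial, algebraic multiplicity of λ = 2 is 3. From dim ker(A − (2)·I) = 2, there are exactly 2 Jordan blocks for λ = 2.
Step 2 — from the minimal polynomial, the factor (x − 2)^2 tells us the largest block for λ = 2 has size 2.
Step 3 — with total size 3, 2 blocks, and largest block 2, the block sizes (in nonincreasing order) are [2, 1].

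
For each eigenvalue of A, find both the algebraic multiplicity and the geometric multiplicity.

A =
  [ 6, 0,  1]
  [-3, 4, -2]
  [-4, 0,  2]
λ = 4: alg = 3, geom = 1

Step 1 — factor the characteristic polynomial to read off the algebraic multiplicities:
  χ_A(x) = (x - 4)^3

Step 2 — compute geometric multiplicities via the rank-nullity identity g(λ) = n − rank(A − λI):
  rank(A − (4)·I) = 2, so dim ker(A − (4)·I) = n − 2 = 1

Summary:
  λ = 4: algebraic multiplicity = 3, geometric multiplicity = 1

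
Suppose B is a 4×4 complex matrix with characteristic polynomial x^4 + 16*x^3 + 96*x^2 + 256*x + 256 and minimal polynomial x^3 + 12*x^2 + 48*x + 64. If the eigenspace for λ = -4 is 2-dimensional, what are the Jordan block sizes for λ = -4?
Block sizes for λ = -4: [3, 1]

Step 1 — from the characteristic polynomial, algebraic multiplicity of λ = -4 is 4. From dim ker(B − (-4)·I) = 2, there are exactly 2 Jordan blocks for λ = -4.
Step 2 — from the minimal polynomial, the factor (x + 4)^3 tells us the largest block for λ = -4 has size 3.
Step 3 — with total size 4, 2 blocks, and largest block 3, the block sizes (in nonincreasing order) are [3, 1].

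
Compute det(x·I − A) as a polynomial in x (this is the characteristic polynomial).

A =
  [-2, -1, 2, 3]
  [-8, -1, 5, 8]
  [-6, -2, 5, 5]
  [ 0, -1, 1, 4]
x^4 - 6*x^3 + 12*x^2 - 8*x

Expanding det(x·I − A) (e.g. by cofactor expansion or by noting that A is similar to its Jordan form J, which has the same characteristic polynomial as A) gives
  χ_A(x) = x^4 - 6*x^3 + 12*x^2 - 8*x
which factors as x*(x - 2)^3. The eigenvalues (with algebraic multiplicities) are λ = 0 with multiplicity 1, λ = 2 with multiplicity 3.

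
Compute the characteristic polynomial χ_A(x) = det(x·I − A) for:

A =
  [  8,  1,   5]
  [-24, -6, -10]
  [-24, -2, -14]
x^3 + 12*x^2 + 48*x + 64

Expanding det(x·I − A) (e.g. by cofactor expansion or by noting that A is similar to its Jordan form J, which has the same characteristic polynomial as A) gives
  χ_A(x) = x^3 + 12*x^2 + 48*x + 64
which factors as (x + 4)^3. The eigenvalues (with algebraic multiplicities) are λ = -4 with multiplicity 3.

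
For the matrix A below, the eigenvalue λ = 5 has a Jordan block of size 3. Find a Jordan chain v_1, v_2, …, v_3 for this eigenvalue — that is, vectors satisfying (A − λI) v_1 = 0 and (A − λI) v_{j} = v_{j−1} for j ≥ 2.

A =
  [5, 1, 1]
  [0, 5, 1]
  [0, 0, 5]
A Jordan chain for λ = 5 of length 3:
v_1 = (1, 0, 0)ᵀ
v_2 = (1, 1, 0)ᵀ
v_3 = (0, 0, 1)ᵀ

Let N = A − (5)·I. We want v_3 with N^3 v_3 = 0 but N^2 v_3 ≠ 0; then v_{j-1} := N · v_j for j = 3, …, 2.

Pick v_3 = (0, 0, 1)ᵀ.
Then v_2 = N · v_3 = (1, 1, 0)ᵀ.
Then v_1 = N · v_2 = (1, 0, 0)ᵀ.

Sanity check: (A − (5)·I) v_1 = (0, 0, 0)ᵀ = 0. ✓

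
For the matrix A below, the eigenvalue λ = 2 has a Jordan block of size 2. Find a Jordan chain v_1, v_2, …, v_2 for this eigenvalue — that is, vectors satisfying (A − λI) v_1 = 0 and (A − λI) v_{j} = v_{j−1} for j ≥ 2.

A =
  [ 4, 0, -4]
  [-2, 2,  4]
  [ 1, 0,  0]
A Jordan chain for λ = 2 of length 2:
v_1 = (2, -2, 1)ᵀ
v_2 = (1, 0, 0)ᵀ

Let N = A − (2)·I. We want v_2 with N^2 v_2 = 0 but N^1 v_2 ≠ 0; then v_{j-1} := N · v_j for j = 2, …, 2.

Pick v_2 = (1, 0, 0)ᵀ.
Then v_1 = N · v_2 = (2, -2, 1)ᵀ.

Sanity check: (A − (2)·I) v_1 = (0, 0, 0)ᵀ = 0. ✓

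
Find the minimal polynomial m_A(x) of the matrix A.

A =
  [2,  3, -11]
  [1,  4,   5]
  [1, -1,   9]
x^3 - 15*x^2 + 75*x - 125

The characteristic polynomial is χ_A(x) = (x - 5)^3, so the eigenvalues are known. The minimal polynomial is
  m_A(x) = Π_λ (x − λ)^{k_λ}
where k_λ is the size of the *largest* Jordan block for λ (equivalently, the smallest k with (A − λI)^k v = 0 for every generalised eigenvector v of λ).

  λ = 5: largest Jordan block has size 3, contributing (x − 5)^3

So m_A(x) = (x - 5)^3 = x^3 - 15*x^2 + 75*x - 125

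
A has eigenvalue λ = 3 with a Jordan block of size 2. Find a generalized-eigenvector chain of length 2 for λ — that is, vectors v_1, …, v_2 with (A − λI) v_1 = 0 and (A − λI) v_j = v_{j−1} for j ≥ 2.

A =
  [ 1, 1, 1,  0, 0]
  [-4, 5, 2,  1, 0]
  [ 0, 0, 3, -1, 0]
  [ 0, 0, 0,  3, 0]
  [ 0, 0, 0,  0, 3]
A Jordan chain for λ = 3 of length 2:
v_1 = (-2, -4, 0, 0, 0)ᵀ
v_2 = (1, 0, 0, 0, 0)ᵀ

Let N = A − (3)·I. We want v_2 with N^2 v_2 = 0 but N^1 v_2 ≠ 0; then v_{j-1} := N · v_j for j = 2, …, 2.

Pick v_2 = (1, 0, 0, 0, 0)ᵀ.
Then v_1 = N · v_2 = (-2, -4, 0, 0, 0)ᵀ.

Sanity check: (A − (3)·I) v_1 = (0, 0, 0, 0, 0)ᵀ = 0. ✓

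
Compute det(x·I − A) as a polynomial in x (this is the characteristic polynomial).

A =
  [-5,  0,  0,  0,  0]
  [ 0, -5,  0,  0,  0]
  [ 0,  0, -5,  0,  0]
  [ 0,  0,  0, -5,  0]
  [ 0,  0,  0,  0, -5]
x^5 + 25*x^4 + 250*x^3 + 1250*x^2 + 3125*x + 3125

Expanding det(x·I − A) (e.g. by cofactor expansion or by noting that A is similar to its Jordan form J, which has the same characteristic polynomial as A) gives
  χ_A(x) = x^5 + 25*x^4 + 250*x^3 + 1250*x^2 + 3125*x + 3125
which factors as (x + 5)^5. The eigenvalues (with algebraic multiplicities) are λ = -5 with multiplicity 5.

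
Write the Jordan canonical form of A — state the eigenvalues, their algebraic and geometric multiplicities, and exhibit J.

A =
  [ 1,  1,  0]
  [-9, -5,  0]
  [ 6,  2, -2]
J_2(-2) ⊕ J_1(-2)

The characteristic polynomial is
  det(x·I − A) = x^3 + 6*x^2 + 12*x + 8 = (x + 2)^3

Eigenvalues and multiplicities (the geometric multiplicity of λ is n − rank(A − λI), which equals the number of Jordan blocks for λ):
  λ = -2: algebraic multiplicity = 3, geometric multiplicity = 2

Determining the block sizes for each eigenvalue:
  λ = -2: 2 blocks summing to 3 forces exactly one block of size 2 and the rest size 1 → block sizes [2, 1]

Assembling the blocks gives a Jordan form
J =
  [-2,  1,  0]
  [ 0, -2,  0]
  [ 0,  0, -2]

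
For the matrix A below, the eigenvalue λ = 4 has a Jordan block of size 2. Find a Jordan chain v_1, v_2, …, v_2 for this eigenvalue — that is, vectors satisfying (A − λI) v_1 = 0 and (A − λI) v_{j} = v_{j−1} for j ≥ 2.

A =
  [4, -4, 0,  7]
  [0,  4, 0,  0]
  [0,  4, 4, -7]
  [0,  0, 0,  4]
A Jordan chain for λ = 4 of length 2:
v_1 = (-4, 0, 4, 0)ᵀ
v_2 = (0, 1, 0, 0)ᵀ

Let N = A − (4)·I. We want v_2 with N^2 v_2 = 0 but N^1 v_2 ≠ 0; then v_{j-1} := N · v_j for j = 2, …, 2.

Pick v_2 = (0, 1, 0, 0)ᵀ.
Then v_1 = N · v_2 = (-4, 0, 4, 0)ᵀ.

Sanity check: (A − (4)·I) v_1 = (0, 0, 0, 0)ᵀ = 0. ✓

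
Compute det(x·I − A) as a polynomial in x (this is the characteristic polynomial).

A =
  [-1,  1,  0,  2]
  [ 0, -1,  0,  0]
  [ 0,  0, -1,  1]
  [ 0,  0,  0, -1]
x^4 + 4*x^3 + 6*x^2 + 4*x + 1

Expanding det(x·I − A) (e.g. by cofactor expansion or by noting that A is similar to its Jordan form J, which has the same characteristic polynomial as A) gives
  χ_A(x) = x^4 + 4*x^3 + 6*x^2 + 4*x + 1
which factors as (x + 1)^4. The eigenvalues (with algebraic multiplicities) are λ = -1 with multiplicity 4.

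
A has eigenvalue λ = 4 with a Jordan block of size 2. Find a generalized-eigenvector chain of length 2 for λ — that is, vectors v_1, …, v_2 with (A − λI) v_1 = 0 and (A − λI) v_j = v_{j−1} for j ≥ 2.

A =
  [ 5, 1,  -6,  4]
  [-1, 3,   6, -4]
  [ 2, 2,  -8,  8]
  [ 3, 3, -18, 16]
A Jordan chain for λ = 4 of length 2:
v_1 = (1, -1, 2, 3)ᵀ
v_2 = (1, 0, 0, 0)ᵀ

Let N = A − (4)·I. We want v_2 with N^2 v_2 = 0 but N^1 v_2 ≠ 0; then v_{j-1} := N · v_j for j = 2, …, 2.

Pick v_2 = (1, 0, 0, 0)ᵀ.
Then v_1 = N · v_2 = (1, -1, 2, 3)ᵀ.

Sanity check: (A − (4)·I) v_1 = (0, 0, 0, 0)ᵀ = 0. ✓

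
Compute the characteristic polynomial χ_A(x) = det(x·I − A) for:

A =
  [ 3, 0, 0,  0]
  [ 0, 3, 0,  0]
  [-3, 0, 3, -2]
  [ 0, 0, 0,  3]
x^4 - 12*x^3 + 54*x^2 - 108*x + 81

Expanding det(x·I − A) (e.g. by cofactor expansion or by noting that A is similar to its Jordan form J, which has the same characteristic polynomial as A) gives
  χ_A(x) = x^4 - 12*x^3 + 54*x^2 - 108*x + 81
which factors as (x - 3)^4. The eigenvalues (with algebraic multiplicities) are λ = 3 with multiplicity 4.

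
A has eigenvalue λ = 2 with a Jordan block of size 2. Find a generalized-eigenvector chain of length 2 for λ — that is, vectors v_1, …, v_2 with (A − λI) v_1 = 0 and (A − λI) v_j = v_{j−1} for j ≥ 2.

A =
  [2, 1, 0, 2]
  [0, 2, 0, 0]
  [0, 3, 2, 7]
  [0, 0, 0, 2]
A Jordan chain for λ = 2 of length 2:
v_1 = (1, 0, 3, 0)ᵀ
v_2 = (0, 1, 0, 0)ᵀ

Let N = A − (2)·I. We want v_2 with N^2 v_2 = 0 but N^1 v_2 ≠ 0; then v_{j-1} := N · v_j for j = 2, …, 2.

Pick v_2 = (0, 1, 0, 0)ᵀ.
Then v_1 = N · v_2 = (1, 0, 3, 0)ᵀ.

Sanity check: (A − (2)·I) v_1 = (0, 0, 0, 0)ᵀ = 0. ✓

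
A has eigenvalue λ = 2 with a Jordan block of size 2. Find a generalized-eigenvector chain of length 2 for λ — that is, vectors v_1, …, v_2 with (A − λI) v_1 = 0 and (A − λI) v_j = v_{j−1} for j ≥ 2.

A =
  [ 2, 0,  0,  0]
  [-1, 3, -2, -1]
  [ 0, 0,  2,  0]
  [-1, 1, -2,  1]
A Jordan chain for λ = 2 of length 2:
v_1 = (0, -1, 0, -1)ᵀ
v_2 = (1, 0, 0, 0)ᵀ

Let N = A − (2)·I. We want v_2 with N^2 v_2 = 0 but N^1 v_2 ≠ 0; then v_{j-1} := N · v_j for j = 2, …, 2.

Pick v_2 = (1, 0, 0, 0)ᵀ.
Then v_1 = N · v_2 = (0, -1, 0, -1)ᵀ.

Sanity check: (A − (2)·I) v_1 = (0, 0, 0, 0)ᵀ = 0. ✓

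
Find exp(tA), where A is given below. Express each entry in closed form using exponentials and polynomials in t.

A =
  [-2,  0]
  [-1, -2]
e^{tA} =
  [exp(-2*t), 0]
  [-t*exp(-2*t), exp(-2*t)]

Strategy: write A = P · J · P⁻¹ where J is a Jordan canonical form, so e^{tA} = P · e^{tJ} · P⁻¹, and e^{tJ} can be computed block-by-block.

A has Jordan form
J =
  [-2,  1]
  [ 0, -2]
(up to reordering of blocks).

Per-block formulas:
  For a 2×2 Jordan block J_2(-2): exp(t · J_2(-2)) = e^(-2t)·(I + t·N), where N is the 2×2 nilpotent shift.

After assembling e^{tJ} and conjugating by P, we get:

e^{tA} =
  [exp(-2*t), 0]
  [-t*exp(-2*t), exp(-2*t)]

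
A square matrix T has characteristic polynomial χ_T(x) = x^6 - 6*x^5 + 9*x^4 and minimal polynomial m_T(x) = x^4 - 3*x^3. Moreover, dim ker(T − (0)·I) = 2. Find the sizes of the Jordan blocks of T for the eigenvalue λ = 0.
Block sizes for λ = 0: [3, 1]

Step 1 — from the characteristic polynomial, algebraic multiplicity of λ = 0 is 4. From dim ker(T − (0)·I) = 2, there are exactly 2 Jordan blocks for λ = 0.
Step 2 — from the minimal polynomial, the factor (x − 0)^3 tells us the largest block for λ = 0 has size 3.
Step 3 — with total size 4, 2 blocks, and largest block 3, the block sizes (in nonincreasing order) are [3, 1].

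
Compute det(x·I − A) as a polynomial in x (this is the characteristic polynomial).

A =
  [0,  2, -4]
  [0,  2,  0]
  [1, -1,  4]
x^3 - 6*x^2 + 12*x - 8

Expanding det(x·I − A) (e.g. by cofactor expansion or by noting that A is similar to its Jordan form J, which has the same characteristic polynomial as A) gives
  χ_A(x) = x^3 - 6*x^2 + 12*x - 8
which factors as (x - 2)^3. The eigenvalues (with algebraic multiplicities) are λ = 2 with multiplicity 3.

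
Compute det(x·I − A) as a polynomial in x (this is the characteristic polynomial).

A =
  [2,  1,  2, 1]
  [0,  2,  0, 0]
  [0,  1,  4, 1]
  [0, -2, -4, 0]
x^4 - 8*x^3 + 24*x^2 - 32*x + 16

Expanding det(x·I − A) (e.g. by cofactor expansion or by noting that A is similar to its Jordan form J, which has the same characteristic polynomial as A) gives
  χ_A(x) = x^4 - 8*x^3 + 24*x^2 - 32*x + 16
which factors as (x - 2)^4. The eigenvalues (with algebraic multiplicities) are λ = 2 with multiplicity 4.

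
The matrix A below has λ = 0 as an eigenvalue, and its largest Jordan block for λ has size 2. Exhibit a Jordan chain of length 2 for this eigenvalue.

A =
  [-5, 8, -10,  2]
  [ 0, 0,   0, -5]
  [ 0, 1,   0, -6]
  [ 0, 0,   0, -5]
A Jordan chain for λ = 0 of length 2:
v_1 = (-2, 0, 1, 0)ᵀ
v_2 = (2, 1, 0, 0)ᵀ

Let N = A − (0)·I. We want v_2 with N^2 v_2 = 0 but N^1 v_2 ≠ 0; then v_{j-1} := N · v_j for j = 2, …, 2.

Pick v_2 = (2, 1, 0, 0)ᵀ.
Then v_1 = N · v_2 = (-2, 0, 1, 0)ᵀ.

Sanity check: (A − (0)·I) v_1 = (0, 0, 0, 0)ᵀ = 0. ✓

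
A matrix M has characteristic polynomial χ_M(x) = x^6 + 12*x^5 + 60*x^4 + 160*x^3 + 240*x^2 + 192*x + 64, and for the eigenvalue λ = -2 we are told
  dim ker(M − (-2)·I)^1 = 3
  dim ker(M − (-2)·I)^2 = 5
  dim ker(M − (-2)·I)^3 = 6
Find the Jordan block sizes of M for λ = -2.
Block sizes for λ = -2: [3, 2, 1]

From the dimensions of kernels of powers, the number of Jordan blocks of size at least j is d_j − d_{j−1} where d_j = dim ker(N^j) (with d_0 = 0). Computing the differences gives [3, 2, 1].
The number of blocks of size exactly k is (#blocks of size ≥ k) − (#blocks of size ≥ k + 1), so the partition is: 1 block(s) of size 1, 1 block(s) of size 2, 1 block(s) of size 3.
In nonincreasing order the block sizes are [3, 2, 1].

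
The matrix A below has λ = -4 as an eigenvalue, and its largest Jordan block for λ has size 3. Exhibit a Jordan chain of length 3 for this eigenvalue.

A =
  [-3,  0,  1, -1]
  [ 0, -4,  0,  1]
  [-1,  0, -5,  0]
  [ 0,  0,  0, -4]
A Jordan chain for λ = -4 of length 3:
v_1 = (-1, 0, 1, 0)ᵀ
v_2 = (-1, 1, 0, 0)ᵀ
v_3 = (0, 0, 0, 1)ᵀ

Let N = A − (-4)·I. We want v_3 with N^3 v_3 = 0 but N^2 v_3 ≠ 0; then v_{j-1} := N · v_j for j = 3, …, 2.

Pick v_3 = (0, 0, 0, 1)ᵀ.
Then v_2 = N · v_3 = (-1, 1, 0, 0)ᵀ.
Then v_1 = N · v_2 = (-1, 0, 1, 0)ᵀ.

Sanity check: (A − (-4)·I) v_1 = (0, 0, 0, 0)ᵀ = 0. ✓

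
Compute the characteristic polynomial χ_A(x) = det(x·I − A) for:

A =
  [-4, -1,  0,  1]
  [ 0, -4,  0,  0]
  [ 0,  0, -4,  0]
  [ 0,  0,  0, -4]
x^4 + 16*x^3 + 96*x^2 + 256*x + 256

Expanding det(x·I − A) (e.g. by cofactor expansion or by noting that A is similar to its Jordan form J, which has the same characteristic polynomial as A) gives
  χ_A(x) = x^4 + 16*x^3 + 96*x^2 + 256*x + 256
which factors as (x + 4)^4. The eigenvalues (with algebraic multiplicities) are λ = -4 with multiplicity 4.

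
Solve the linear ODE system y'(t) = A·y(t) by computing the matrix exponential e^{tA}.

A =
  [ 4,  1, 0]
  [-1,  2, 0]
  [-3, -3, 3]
e^{tA} =
  [t*exp(3*t) + exp(3*t), t*exp(3*t), 0]
  [-t*exp(3*t), -t*exp(3*t) + exp(3*t), 0]
  [-3*t*exp(3*t), -3*t*exp(3*t), exp(3*t)]

Strategy: write A = P · J · P⁻¹ where J is a Jordan canonical form, so e^{tA} = P · e^{tJ} · P⁻¹, and e^{tJ} can be computed block-by-block.

A has Jordan form
J =
  [3, 1, 0]
  [0, 3, 0]
  [0, 0, 3]
(up to reordering of blocks).

Per-block formulas:
  For a 2×2 Jordan block J_2(3): exp(t · J_2(3)) = e^(3t)·(I + t·N), where N is the 2×2 nilpotent shift.
  For a 1×1 block at λ = 3: exp(t · [3]) = [e^(3t)].

After assembling e^{tJ} and conjugating by P, we get:

e^{tA} =
  [t*exp(3*t) + exp(3*t), t*exp(3*t), 0]
  [-t*exp(3*t), -t*exp(3*t) + exp(3*t), 0]
  [-3*t*exp(3*t), -3*t*exp(3*t), exp(3*t)]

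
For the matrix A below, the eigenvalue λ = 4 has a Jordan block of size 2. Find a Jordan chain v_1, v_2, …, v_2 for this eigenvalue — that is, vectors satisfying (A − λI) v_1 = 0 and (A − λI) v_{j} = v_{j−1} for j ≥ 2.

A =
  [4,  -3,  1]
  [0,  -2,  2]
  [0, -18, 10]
A Jordan chain for λ = 4 of length 2:
v_1 = (-3, -6, -18)ᵀ
v_2 = (0, 1, 0)ᵀ

Let N = A − (4)·I. We want v_2 with N^2 v_2 = 0 but N^1 v_2 ≠ 0; then v_{j-1} := N · v_j for j = 2, …, 2.

Pick v_2 = (0, 1, 0)ᵀ.
Then v_1 = N · v_2 = (-3, -6, -18)ᵀ.

Sanity check: (A − (4)·I) v_1 = (0, 0, 0)ᵀ = 0. ✓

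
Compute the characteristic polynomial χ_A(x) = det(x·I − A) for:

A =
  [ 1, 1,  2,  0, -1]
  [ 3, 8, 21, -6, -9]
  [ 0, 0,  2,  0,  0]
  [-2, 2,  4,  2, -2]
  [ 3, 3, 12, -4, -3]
x^5 - 10*x^4 + 40*x^3 - 80*x^2 + 80*x - 32

Expanding det(x·I − A) (e.g. by cofactor expansion or by noting that A is similar to its Jordan form J, which has the same characteristic polynomial as A) gives
  χ_A(x) = x^5 - 10*x^4 + 40*x^3 - 80*x^2 + 80*x - 32
which factors as (x - 2)^5. The eigenvalues (with algebraic multiplicities) are λ = 2 with multiplicity 5.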